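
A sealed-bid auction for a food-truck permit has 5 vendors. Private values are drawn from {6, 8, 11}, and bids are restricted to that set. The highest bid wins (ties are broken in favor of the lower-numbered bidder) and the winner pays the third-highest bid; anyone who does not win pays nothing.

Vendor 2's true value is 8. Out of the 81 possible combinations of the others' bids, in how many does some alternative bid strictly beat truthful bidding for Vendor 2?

Others bid (6, 6, 6, 11): truth gives 0; bid 11 gives 2 > 0. Violating.
Others bid (6, 6, 11, 6): truth gives 0; bid 11 gives 2 > 0. Violating.
Others bid (6, 11, 6, 6): truth gives 0; bid 11 gives 2 > 0. Violating.
Others bid (8, 6, 6, 6): truth gives 0; bid 11 gives 2 > 0. Violating.
Others bid (6, 6, 6, 6): truth gives 2; no alternative beats it.
Others bid (6, 6, 6, 8): truth gives 2; no alternative beats it.
(Checking all 81 profiles: 4 have a profitable deviation, 77 do not.)

4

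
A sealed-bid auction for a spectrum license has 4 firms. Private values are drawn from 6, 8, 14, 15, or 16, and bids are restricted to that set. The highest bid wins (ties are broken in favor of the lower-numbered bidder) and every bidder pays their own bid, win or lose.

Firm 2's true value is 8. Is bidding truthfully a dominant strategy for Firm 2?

No

Consider the case where Firm 1 bids 6, Firm 3 bids 6 and Firm 4 bids 14.
Truthful bid 8: loses but pays 8, utility -8.
Bid 6 instead: loses but pays 6, utility -6.
Since -6 > -8, bidding 6 is strictly better here, so truthful bidding is not dominant.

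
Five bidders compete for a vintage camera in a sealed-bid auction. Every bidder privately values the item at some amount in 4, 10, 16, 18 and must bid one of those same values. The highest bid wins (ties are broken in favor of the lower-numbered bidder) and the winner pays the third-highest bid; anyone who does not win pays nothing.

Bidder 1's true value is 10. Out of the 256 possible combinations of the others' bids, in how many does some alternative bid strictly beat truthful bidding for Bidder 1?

8

Others bid (4, 4, 4, 16): truth gives 0; bid 16 gives 6 > 0. Violating.
Others bid (4, 4, 4, 18): truth gives 0; bid 18 gives 6 > 0. Violating.
Others bid (4, 4, 16, 4): truth gives 0; bid 16 gives 6 > 0. Violating.
Others bid (4, 4, 18, 4): truth gives 0; bid 18 gives 6 > 0. Violating.
Others bid (4, 4, 4, 4): truth gives 6; no alternative beats it.
Others bid (4, 4, 4, 10): truth gives 6; no alternative beats it.
(Checking all 256 profiles: 8 have a profitable deviation, 248 do not.)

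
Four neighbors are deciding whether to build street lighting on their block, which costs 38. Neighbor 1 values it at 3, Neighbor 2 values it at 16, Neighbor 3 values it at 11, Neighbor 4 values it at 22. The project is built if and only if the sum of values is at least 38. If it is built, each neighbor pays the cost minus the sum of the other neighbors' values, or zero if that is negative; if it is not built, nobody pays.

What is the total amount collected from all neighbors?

Total value 52 ≥ cost 38, so it is built.
Neighbor 1: others sum to 49; max(0, 38 - 49) = 0.
Neighbor 2: others sum to 36; max(0, 38 - 36) = 2.
Neighbor 3: others sum to 41; max(0, 38 - 41) = 0.
Neighbor 4: others sum to 30; max(0, 38 - 30) = 8.
Total collected = 0 + 2 + 0 + 8 = 10.

10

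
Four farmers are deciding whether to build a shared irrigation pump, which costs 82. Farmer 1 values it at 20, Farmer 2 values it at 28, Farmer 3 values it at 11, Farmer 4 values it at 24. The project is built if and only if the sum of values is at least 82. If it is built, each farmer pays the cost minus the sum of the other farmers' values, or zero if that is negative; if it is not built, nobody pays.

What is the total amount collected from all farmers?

79

Total value 83 ≥ cost 82, so it is built.
Farmer 1: others sum to 63; max(0, 82 - 63) = 19.
Farmer 2: others sum to 55; max(0, 82 - 55) = 27.
Farmer 3: others sum to 72; max(0, 82 - 72) = 10.
Farmer 4: others sum to 59; max(0, 82 - 59) = 23.
Total collected = 19 + 27 + 10 + 23 = 79.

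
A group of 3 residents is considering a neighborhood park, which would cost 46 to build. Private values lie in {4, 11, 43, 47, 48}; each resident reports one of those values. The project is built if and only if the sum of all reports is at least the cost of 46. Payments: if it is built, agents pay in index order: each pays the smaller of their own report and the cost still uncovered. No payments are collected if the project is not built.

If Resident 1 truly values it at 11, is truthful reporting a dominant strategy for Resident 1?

Consider the case where Resident 2 reports 4 and Resident 3 reports 43.
Truthful report 11: project built, pays 11, utility 11 - 11 = 0.
Report 4 instead: project built, pays 4, utility 11 - 4 = 7.
Since 7 > 0, reporting 4 is strictly better here, so truthful reporting is not dominant.

No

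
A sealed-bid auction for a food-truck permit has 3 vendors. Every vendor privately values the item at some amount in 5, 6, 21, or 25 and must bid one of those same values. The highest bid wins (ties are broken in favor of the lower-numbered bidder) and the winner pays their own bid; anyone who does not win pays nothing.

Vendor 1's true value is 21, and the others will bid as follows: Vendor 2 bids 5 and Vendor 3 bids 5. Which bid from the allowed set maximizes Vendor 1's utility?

5

Bid 5: wins, pays 5, utility 21 - 5 = 16.
Bid 6: wins, pays 6, utility 21 - 6 = 15.
Bid 21: wins, pays 21, utility 21 - 21 = 0.
Bid 25: wins, pays 25, utility 21 - 25 = -4.
The best choice is 5 with utility 16.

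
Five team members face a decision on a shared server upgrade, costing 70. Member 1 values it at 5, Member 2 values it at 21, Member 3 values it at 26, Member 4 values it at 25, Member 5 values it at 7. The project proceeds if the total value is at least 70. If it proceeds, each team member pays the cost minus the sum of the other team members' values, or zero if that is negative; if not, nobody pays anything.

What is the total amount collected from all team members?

30

Total value 84 ≥ cost 70, so it is built.
Member 1: others sum to 79; max(0, 70 - 79) = 0.
Member 2: others sum to 63; max(0, 70 - 63) = 7.
Member 3: others sum to 58; max(0, 70 - 58) = 12.
Member 4: others sum to 59; max(0, 70 - 59) = 11.
Member 5: others sum to 77; max(0, 70 - 77) = 0.
Total collected = 0 + 7 + 12 + 11 + 0 = 30.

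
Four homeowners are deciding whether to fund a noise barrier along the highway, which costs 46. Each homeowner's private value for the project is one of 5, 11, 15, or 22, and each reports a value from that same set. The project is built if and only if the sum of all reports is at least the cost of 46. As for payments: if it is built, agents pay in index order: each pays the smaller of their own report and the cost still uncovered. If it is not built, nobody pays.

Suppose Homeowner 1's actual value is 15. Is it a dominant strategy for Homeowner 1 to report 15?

Consider the case where Homeowner 2 reports 5, Homeowner 3 reports 11 and Homeowner 4 reports 22.
Truthful report 15: project built, pays 15, utility 15 - 15 = 0.
Report 11 instead: project built, pays 11, utility 15 - 11 = 4.
Since 4 > 0, reporting 11 is strictly better here, so truthful reporting is not dominant.

No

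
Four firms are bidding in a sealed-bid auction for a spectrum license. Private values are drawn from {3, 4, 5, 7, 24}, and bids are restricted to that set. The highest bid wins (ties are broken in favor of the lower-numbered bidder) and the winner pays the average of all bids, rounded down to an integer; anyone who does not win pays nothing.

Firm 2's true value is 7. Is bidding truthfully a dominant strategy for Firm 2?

No

Consider the case where Firm 1 bids 3, Firm 3 bids 3 and Firm 4 bids 3.
Truthful bid 7: wins, pays 4, utility 7 - 4 = 3.
Bid 4 instead: wins, pays 3, utility 7 - 3 = 4.
Since 4 > 3, bidding 4 is strictly better here, so truthful bidding is not dominant.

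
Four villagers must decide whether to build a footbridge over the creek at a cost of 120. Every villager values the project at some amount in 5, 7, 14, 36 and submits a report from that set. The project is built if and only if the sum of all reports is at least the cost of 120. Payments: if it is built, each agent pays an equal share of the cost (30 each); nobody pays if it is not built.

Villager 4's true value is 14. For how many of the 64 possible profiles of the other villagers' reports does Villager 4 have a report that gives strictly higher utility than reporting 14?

1

Others report (36, 36, 36): truth gives -16; report 5 gives 0 > -16. Violating.
Others report (5, 5, 5): truth gives 0; no alternative beats it.
Others report (5, 5, 7): truth gives 0; no alternative beats it.
(Checking all 64 profiles: 1 has a profitable deviation, 63 do not.)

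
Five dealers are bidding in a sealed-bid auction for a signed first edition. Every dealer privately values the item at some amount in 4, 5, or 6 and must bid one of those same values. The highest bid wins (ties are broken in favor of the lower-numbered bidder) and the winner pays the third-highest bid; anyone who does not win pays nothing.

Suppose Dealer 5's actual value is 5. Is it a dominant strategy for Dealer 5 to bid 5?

Consider the case where Dealer 1 bids 4, Dealer 2 bids 4, Dealer 3 bids 4 and Dealer 4 bids 5.
Truthful bid 5: loses, pays 0, utility 0.
Bid 6 instead: wins, pays 4, utility 5 - 4 = 1.
Since 1 > 0, bidding 6 is strictly better here, so truthful bidding is not dominant.

No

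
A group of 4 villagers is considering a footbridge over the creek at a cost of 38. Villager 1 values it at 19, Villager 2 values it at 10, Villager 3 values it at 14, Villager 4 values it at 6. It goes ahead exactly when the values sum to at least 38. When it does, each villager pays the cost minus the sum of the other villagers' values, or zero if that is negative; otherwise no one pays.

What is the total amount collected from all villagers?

Total value 49 ≥ cost 38, so it is built.
Villager 1: others sum to 30; max(0, 38 - 30) = 8.
Villager 2: others sum to 39; max(0, 38 - 39) = 0.
Villager 3: others sum to 35; max(0, 38 - 35) = 3.
Villager 4: others sum to 43; max(0, 38 - 43) = 0.
Total collected = 8 + 0 + 3 + 0 = 11.

11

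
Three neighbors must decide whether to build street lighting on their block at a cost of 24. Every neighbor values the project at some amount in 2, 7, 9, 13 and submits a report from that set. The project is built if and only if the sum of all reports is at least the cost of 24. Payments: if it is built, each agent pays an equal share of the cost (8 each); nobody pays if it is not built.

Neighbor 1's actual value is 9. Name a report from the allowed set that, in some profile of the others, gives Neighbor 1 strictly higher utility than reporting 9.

13

Suppose Neighbor 2 reports 2 and Neighbor 3 reports 9.
Report 9: project not built, utility 0.
Report 13: project built, pays 8, utility 9 - 8 = 1.
So reporting 13 beats truth here (1 > 0).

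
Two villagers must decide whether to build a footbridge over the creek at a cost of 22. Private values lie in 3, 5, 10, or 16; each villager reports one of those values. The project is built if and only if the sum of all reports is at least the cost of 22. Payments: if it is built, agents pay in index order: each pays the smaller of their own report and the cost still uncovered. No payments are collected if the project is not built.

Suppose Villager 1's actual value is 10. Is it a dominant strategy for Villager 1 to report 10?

Check each profile of the others' reports and compare truth against every alternative report.
Others report (3): truth gives 0, best alternative gives 0.
Others report (5): truth gives 0, best alternative gives 0.
Others report (10): truth gives 0, best alternative gives 0.
Others report (16): truth gives 0, best alternative gives 0.
In every case the truthful report is at least as good as any alternative, so it is a dominant strategy.

Yes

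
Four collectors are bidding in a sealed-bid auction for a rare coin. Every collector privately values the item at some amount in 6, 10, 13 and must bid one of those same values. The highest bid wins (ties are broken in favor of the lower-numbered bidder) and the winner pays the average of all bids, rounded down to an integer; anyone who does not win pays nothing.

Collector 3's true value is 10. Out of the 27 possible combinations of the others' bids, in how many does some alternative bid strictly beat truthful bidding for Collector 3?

6

Others bid (6, 6, 13): truth gives 0; bid 13 gives 1 > 0. Violating.
Others bid (6, 10, 6): truth gives 0; bid 13 gives 2 > 0. Violating.
Others bid (6, 10, 10): truth gives 0; bid 13 gives 1 > 0. Violating.
Others bid (10, 6, 6): truth gives 0; bid 13 gives 2 > 0. Violating.
Others bid (6, 6, 6): truth gives 3; no alternative beats it.
Others bid (6, 6, 10): truth gives 2; no alternative beats it.
(Checking all 27 profiles: 6 have a profitable deviation, 21 do not.)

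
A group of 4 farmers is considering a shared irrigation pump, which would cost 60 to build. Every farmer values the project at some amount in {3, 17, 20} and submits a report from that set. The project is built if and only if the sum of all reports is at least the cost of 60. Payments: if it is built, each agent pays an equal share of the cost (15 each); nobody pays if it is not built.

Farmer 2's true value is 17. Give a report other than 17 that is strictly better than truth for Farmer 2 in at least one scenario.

Suppose Farmer 1 reports 3, Farmer 3 reports 17 and Farmer 4 reports 20.
Report 17: project not built, utility 0.
Report 20: project built, pays 15, utility 17 - 15 = 2.
So reporting 20 beats truth here (2 > 0).

20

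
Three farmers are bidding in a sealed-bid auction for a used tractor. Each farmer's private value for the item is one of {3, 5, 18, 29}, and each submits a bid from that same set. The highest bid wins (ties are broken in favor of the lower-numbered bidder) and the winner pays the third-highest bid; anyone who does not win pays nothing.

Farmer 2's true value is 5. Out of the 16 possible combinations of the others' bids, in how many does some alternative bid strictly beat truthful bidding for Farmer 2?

4

Others bid (3, 18): truth gives 0; bid 18 gives 2 > 0. Violating.
Others bid (3, 29): truth gives 0; bid 29 gives 2 > 0. Violating.
Others bid (5, 3): truth gives 0; bid 18 gives 2 > 0. Violating.
Others bid (18, 3): truth gives 0; bid 29 gives 2 > 0. Violating.
Others bid (3, 3): truth gives 2; no alternative beats it.
Others bid (3, 5): truth gives 2; no alternative beats it.
(Checking all 16 profiles: 4 have a profitable deviation, 12 do not.)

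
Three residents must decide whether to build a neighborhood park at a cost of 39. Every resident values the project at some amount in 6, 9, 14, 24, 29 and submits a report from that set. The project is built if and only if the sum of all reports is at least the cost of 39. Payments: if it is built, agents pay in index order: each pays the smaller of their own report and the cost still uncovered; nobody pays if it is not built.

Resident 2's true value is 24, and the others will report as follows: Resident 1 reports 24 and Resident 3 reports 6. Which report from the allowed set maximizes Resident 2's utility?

9

Report 6: project not built, utility 0.
Report 9: project built, pays 9, utility 24 - 9 = 15.
Report 14: project built, pays 14, utility 24 - 14 = 10.
Report 24: project built, pays 15, utility 24 - 15 = 9.
Report 29: project built, pays 15, utility 24 - 15 = 9.
The best choice is 9 with utility 15.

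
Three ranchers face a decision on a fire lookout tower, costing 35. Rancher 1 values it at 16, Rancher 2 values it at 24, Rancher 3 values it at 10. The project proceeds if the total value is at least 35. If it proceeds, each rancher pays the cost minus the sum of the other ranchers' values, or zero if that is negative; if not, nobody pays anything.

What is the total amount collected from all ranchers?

Total value 50 ≥ cost 35, so it is built.
Rancher 1: others sum to 34; max(0, 35 - 34) = 1.
Rancher 2: others sum to 26; max(0, 35 - 26) = 9.
Rancher 3: others sum to 40; max(0, 35 - 40) = 0.
Total collected = 1 + 9 + 0 = 10.

10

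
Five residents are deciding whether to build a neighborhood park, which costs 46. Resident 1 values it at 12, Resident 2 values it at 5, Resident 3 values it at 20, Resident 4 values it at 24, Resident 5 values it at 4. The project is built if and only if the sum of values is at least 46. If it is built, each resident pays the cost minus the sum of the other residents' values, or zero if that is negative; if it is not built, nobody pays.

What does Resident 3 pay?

1

Total value 65 ≥ cost 46, so the project is built.
The other residents' values sum to 45.
Cost minus that sum is 46 - 45 = 1.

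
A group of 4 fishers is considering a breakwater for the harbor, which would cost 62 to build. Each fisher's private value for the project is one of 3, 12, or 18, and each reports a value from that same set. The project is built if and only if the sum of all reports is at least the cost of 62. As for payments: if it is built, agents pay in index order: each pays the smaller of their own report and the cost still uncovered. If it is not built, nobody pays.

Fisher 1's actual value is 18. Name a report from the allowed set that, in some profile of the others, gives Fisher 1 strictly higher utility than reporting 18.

Suppose Fisher 2 reports 18, Fisher 3 reports 18 and Fisher 4 reports 18.
Report 18: project built, pays 18, utility 18 - 18 = 0.
Report 12: project built, pays 12, utility 18 - 12 = 6.
So reporting 12 beats truth here (6 > 0).

12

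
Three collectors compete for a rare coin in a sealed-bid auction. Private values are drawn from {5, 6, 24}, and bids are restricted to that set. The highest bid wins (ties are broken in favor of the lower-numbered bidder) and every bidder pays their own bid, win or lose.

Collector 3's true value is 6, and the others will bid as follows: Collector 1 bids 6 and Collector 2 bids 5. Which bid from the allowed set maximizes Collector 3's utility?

5

Bid 5: loses but pays 5, utility -5.
Bid 6: loses but pays 6, utility -6.
Bid 24: wins, pays 24, utility 6 - 24 = -18.
The best choice is 5 with utility -5.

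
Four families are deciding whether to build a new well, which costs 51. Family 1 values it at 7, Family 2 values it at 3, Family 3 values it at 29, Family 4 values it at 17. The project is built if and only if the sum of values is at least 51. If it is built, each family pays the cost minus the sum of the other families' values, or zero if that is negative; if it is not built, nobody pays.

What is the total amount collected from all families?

38

Total value 56 ≥ cost 51, so it is built.
Family 1: others sum to 49; max(0, 51 - 49) = 2.
Family 2: others sum to 53; max(0, 51 - 53) = 0.
Family 3: others sum to 27; max(0, 51 - 27) = 24.
Family 4: others sum to 39; max(0, 51 - 39) = 12.
Total collected = 2 + 0 + 24 + 12 = 38.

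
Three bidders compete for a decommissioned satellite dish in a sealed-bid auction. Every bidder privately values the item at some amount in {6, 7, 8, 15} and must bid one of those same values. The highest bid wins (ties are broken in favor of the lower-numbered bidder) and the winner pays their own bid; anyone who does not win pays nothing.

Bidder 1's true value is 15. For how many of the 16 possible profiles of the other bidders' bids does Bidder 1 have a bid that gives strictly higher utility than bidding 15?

9

Others bid (6, 6): truth gives 0; bid 6 gives 9 > 0. Violating.
Others bid (6, 7): truth gives 0; bid 7 gives 8 > 0. Violating.
Others bid (6, 8): truth gives 0; bid 8 gives 7 > 0. Violating.
Others bid (7, 6): truth gives 0; bid 7 gives 8 > 0. Violating.
Others bid (6, 15): truth gives 0; no alternative beats it.
Others bid (7, 15): truth gives 0; no alternative beats it.
(Checking all 16 profiles: 9 have a profitable deviation, 7 do not.)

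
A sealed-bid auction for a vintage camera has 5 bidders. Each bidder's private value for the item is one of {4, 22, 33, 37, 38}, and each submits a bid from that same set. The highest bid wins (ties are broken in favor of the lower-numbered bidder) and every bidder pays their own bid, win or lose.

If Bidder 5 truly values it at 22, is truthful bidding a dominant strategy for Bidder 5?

Consider the case where Bidder 1 bids 4, Bidder 2 bids 4, Bidder 3 bids 4 and Bidder 4 bids 22.
Truthful bid 22: loses but pays 22, utility -22.
Bid 4 instead: loses but pays 4, utility -4.
Since -4 > -22, bidding 4 is strictly better here, so truthful bidding is not dominant.

No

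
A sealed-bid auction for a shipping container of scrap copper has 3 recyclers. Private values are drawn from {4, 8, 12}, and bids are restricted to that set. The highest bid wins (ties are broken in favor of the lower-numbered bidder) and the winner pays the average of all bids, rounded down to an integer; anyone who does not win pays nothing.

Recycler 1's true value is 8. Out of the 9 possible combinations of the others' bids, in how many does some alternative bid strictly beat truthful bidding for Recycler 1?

Others bid (4, 4): truth gives 3; bid 4 gives 4 > 3. Violating.
Others bid (4, 8): truth gives 2; no alternative beats it.
Others bid (4, 12): truth gives 0; no alternative beats it.
(Checking all 9 profiles: 1 has a profitable deviation, 8 do not.)

1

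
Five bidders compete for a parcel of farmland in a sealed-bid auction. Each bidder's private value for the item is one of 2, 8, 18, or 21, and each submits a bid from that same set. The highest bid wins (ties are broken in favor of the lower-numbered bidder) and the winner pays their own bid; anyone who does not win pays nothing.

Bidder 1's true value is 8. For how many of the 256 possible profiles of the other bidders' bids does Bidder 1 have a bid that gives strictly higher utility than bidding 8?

1

Others bid (2, 2, 2, 2): truth gives 0; bid 2 gives 6 > 0. Violating.
Others bid (2, 2, 2, 8): truth gives 0; no alternative beats it.
Others bid (2, 2, 2, 18): truth gives 0; no alternative beats it.
(Checking all 256 profiles: 1 has a profitable deviation, 255 do not.)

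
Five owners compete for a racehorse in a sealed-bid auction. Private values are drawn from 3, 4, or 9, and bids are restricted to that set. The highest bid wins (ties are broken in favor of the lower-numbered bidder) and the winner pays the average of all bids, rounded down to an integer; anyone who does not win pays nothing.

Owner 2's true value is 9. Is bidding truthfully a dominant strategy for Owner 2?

Consider the case where Owner 1 bids 3, Owner 3 bids 3, Owner 4 bids 3 and Owner 5 bids 3.
Truthful bid 9: wins, pays 4, utility 9 - 4 = 5.
Bid 4 instead: wins, pays 3, utility 9 - 3 = 6.
Since 6 > 5, bidding 4 is strictly better here, so truthful bidding is not dominant.

No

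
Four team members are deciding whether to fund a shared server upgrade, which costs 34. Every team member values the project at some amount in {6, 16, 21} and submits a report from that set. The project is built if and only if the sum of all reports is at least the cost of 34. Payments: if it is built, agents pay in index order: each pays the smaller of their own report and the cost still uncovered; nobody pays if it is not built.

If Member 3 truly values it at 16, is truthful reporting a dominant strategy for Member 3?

No

Consider the case where Member 1 reports 6, Member 2 reports 6 and Member 4 reports 16.
Truthful report 16: project built, pays 16, utility 16 - 16 = 0.
Report 6 instead: project built, pays 6, utility 16 - 6 = 10.
Since 10 > 0, reporting 6 is strictly better here, so truthful reporting is not dominant.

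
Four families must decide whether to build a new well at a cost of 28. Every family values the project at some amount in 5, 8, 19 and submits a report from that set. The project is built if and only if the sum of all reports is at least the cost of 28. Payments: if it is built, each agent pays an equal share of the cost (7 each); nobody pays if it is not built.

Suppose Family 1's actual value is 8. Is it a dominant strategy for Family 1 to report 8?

Consider the case where Family 2 reports 5, Family 3 reports 5 and Family 4 reports 5.
Truthful report 8: project not built, utility 0.
Report 19 instead: project built, pays 7, utility 8 - 7 = 1.
Since 1 > 0, reporting 19 is strictly better here, so truthful reporting is not dominant.

No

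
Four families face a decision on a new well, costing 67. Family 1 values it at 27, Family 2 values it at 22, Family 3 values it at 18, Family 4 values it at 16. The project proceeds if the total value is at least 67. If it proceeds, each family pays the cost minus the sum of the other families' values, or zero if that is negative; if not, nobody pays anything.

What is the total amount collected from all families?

19

Total value 83 ≥ cost 67, so it is built.
Family 1: others sum to 56; max(0, 67 - 56) = 11.
Family 2: others sum to 61; max(0, 67 - 61) = 6.
Family 3: others sum to 65; max(0, 67 - 65) = 2.
Family 4: others sum to 67; max(0, 67 - 67) = 0.
Total collected = 11 + 6 + 2 + 0 = 19.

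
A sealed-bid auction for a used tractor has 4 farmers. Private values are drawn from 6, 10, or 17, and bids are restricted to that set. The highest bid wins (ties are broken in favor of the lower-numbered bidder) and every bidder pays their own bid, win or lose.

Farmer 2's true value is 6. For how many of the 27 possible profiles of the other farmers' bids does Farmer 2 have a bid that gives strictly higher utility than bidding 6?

Others bid (6, 6, 6): truth gives -6; bid 10 gives -4 > -6. Violating.
Others bid (6, 6, 10): truth gives -6; bid 10 gives -4 > -6. Violating.
Others bid (6, 10, 6): truth gives -6; bid 10 gives -4 > -6. Violating.
Others bid (6, 10, 10): truth gives -6; bid 10 gives -4 > -6. Violating.
Others bid (6, 6, 17): truth gives -6; no alternative beats it.
Others bid (6, 10, 17): truth gives -6; no alternative beats it.
(Checking all 27 profiles: 4 have a profitable deviation, 23 do not.)

4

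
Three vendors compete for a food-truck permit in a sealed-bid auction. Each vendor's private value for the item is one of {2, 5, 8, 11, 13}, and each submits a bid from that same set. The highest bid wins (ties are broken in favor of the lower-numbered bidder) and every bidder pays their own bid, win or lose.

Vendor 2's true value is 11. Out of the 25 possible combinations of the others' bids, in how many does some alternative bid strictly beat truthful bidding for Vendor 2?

Others bid (2, 2): truth gives 0; bid 5 gives 6 > 0. Violating.
Others bid (2, 5): truth gives 0; bid 5 gives 6 > 0. Violating.
Others bid (2, 8): truth gives 0; bid 8 gives 3 > 0. Violating.
Others bid (2, 13): truth gives -11; bid 2 gives -2 > -11. Violating.
Others bid (2, 11): truth gives 0; no alternative beats it.
Others bid (5, 11): truth gives 0; no alternative beats it.
(Checking all 25 profiles: 19 have a profitable deviation, 6 do not.)

19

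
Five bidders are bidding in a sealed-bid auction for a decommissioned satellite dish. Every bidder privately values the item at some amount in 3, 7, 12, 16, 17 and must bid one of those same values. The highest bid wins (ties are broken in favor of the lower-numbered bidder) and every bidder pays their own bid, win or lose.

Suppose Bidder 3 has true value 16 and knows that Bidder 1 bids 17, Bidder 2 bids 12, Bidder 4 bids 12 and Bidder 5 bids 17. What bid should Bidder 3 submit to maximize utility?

Bid 3: loses but pays 3, utility -3.
Bid 7: loses but pays 7, utility -7.
Bid 12: loses but pays 12, utility -12.
Bid 16: loses but pays 16, utility -16.
Bid 17: loses but pays 17, utility -17.
The best choice is 3 with utility -3.

3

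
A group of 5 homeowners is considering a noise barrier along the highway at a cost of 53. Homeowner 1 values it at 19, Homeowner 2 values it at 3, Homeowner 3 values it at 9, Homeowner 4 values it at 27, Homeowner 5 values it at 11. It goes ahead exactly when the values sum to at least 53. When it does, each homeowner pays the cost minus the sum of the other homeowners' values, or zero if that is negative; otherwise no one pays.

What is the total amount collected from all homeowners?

14

Total value 69 ≥ cost 53, so it is built.
Homeowner 1: others sum to 50; max(0, 53 - 50) = 3.
Homeowner 2: others sum to 66; max(0, 53 - 66) = 0.
Homeowner 3: others sum to 60; max(0, 53 - 60) = 0.
Homeowner 4: others sum to 42; max(0, 53 - 42) = 11.
Homeowner 5: others sum to 58; max(0, 53 - 58) = 0.
Total collected = 3 + 0 + 0 + 11 + 0 = 14.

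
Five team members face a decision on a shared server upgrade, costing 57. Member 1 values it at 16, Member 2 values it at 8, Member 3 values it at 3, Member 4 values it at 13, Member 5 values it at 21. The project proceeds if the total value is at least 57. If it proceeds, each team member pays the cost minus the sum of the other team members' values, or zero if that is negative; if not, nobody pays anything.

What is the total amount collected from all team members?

Total value 61 ≥ cost 57, so it is built.
Member 1: others sum to 45; max(0, 57 - 45) = 12.
Member 2: others sum to 53; max(0, 57 - 53) = 4.
Member 3: others sum to 58; max(0, 57 - 58) = 0.
Member 4: others sum to 48; max(0, 57 - 48) = 9.
Member 5: others sum to 40; max(0, 57 - 40) = 17.
Total collected = 12 + 4 + 0 + 9 + 17 = 42.

42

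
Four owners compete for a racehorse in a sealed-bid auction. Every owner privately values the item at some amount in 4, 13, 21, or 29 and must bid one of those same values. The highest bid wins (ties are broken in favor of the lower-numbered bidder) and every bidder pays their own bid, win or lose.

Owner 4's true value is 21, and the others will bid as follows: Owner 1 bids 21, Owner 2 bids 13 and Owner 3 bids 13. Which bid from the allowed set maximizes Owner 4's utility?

Bid 4: loses but pays 4, utility -4.
Bid 13: loses but pays 13, utility -13.
Bid 21: loses but pays 21, utility -21.
Bid 29: wins, pays 29, utility 21 - 29 = -8.
The best choice is 4 with utility -4.

4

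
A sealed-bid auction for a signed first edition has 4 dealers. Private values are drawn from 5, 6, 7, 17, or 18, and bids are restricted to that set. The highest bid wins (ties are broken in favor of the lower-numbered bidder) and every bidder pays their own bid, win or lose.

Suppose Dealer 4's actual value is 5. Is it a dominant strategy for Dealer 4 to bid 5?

Consider the case where Dealer 1 bids 5, Dealer 2 bids 5 and Dealer 3 bids 5.
Truthful bid 5: loses but pays 5, utility -5.
Bid 6 instead: wins, pays 6, utility 5 - 6 = -1.
Since -1 > -5, bidding 6 is strictly better here, so truthful bidding is not dominant.

No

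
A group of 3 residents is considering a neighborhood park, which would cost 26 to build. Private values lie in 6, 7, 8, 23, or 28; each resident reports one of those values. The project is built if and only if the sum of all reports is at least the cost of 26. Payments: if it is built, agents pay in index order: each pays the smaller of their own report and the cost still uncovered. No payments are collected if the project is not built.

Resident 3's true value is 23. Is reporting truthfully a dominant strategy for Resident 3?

Yes

Check each profile of the others' reports and compare truth against every alternative report.
Others report (6, 23): truth gives 23, best alternative gives 23.
Others report (6, 28): truth gives 23, best alternative gives 23.
Others report (7, 23): truth gives 23, best alternative gives 23.
Others report (7, 28): truth gives 23, best alternative gives 23.
Others report (8, 23): truth gives 23, best alternative gives 23.
Others report (8, 28): truth gives 23, best alternative gives 23.
(Remaining 19 profiles checked similarly; truth is weakly best in each.)
In every case the truthful report is at least as good as any alternative, so it is a dominant strategy.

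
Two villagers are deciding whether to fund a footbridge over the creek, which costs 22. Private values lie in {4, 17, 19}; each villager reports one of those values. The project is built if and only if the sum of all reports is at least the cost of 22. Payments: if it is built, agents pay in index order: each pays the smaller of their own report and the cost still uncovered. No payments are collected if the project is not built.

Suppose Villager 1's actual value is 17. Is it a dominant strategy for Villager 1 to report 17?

Consider the case where Villager 2 reports 19.
Truthful report 17: project built, pays 17, utility 17 - 17 = 0.
Report 4 instead: project built, pays 4, utility 17 - 4 = 13.
Since 13 > 0, reporting 4 is strictly better here, so truthful reporting is not dominant.

No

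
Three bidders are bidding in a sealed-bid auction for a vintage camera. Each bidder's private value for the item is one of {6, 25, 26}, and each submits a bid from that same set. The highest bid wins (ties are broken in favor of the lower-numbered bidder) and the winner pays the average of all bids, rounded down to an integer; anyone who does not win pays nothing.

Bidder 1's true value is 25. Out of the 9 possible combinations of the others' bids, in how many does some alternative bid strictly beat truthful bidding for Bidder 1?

Others bid (6, 6): truth gives 13; bid 6 gives 19 > 13. Violating.
Others bid (6, 26): truth gives 0; bid 26 gives 6 > 0. Violating.
Others bid (26, 6): truth gives 0; bid 26 gives 6 > 0. Violating.
Others bid (6, 25): truth gives 7; no alternative beats it.
Others bid (25, 6): truth gives 7; no alternative beats it.
(Checking all 9 profiles: 3 have a profitable deviation, 6 do not.)

3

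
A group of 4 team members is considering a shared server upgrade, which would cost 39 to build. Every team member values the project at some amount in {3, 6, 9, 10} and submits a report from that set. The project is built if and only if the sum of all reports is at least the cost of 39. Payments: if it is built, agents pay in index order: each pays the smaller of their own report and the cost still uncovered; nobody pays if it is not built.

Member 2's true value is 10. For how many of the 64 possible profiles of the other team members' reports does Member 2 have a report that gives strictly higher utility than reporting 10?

Others report (10, 10, 10): truth gives 0; report 9 gives 1 > 0. Violating.
Others report (3, 3, 3): truth gives 0; no alternative beats it.
Others report (3, 3, 6): truth gives 0; no alternative beats it.
(Checking all 64 profiles: 1 has a profitable deviation, 63 do not.)

1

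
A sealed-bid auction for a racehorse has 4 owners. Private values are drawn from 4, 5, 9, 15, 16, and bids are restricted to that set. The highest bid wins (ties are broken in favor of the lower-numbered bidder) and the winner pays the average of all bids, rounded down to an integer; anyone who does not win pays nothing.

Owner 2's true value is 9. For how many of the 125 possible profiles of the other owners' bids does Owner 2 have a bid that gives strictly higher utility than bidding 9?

8

Others bid (4, 4, 4): truth gives 4; bid 5 gives 5 > 4. Violating.
Others bid (4, 4, 5): truth gives 4; bid 5 gives 5 > 4. Violating.
Others bid (4, 5, 4): truth gives 4; bid 5 gives 5 > 4. Violating.
Others bid (4, 5, 5): truth gives 4; bid 5 gives 5 > 4. Violating.
Others bid (4, 4, 9): truth gives 3; no alternative beats it.
Others bid (4, 4, 15): truth gives 0; no alternative beats it.
(Checking all 125 profiles: 8 have a profitable deviation, 117 do not.)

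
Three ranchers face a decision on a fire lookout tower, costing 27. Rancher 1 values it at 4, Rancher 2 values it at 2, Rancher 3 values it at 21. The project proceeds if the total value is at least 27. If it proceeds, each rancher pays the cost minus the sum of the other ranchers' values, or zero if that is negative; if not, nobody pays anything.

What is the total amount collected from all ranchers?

Total value 27 ≥ cost 27, so it is built.
Rancher 1: others sum to 23; max(0, 27 - 23) = 4.
Rancher 2: others sum to 25; max(0, 27 - 25) = 2.
Rancher 3: others sum to 6; max(0, 27 - 6) = 21.
Total collected = 4 + 2 + 21 = 27.

27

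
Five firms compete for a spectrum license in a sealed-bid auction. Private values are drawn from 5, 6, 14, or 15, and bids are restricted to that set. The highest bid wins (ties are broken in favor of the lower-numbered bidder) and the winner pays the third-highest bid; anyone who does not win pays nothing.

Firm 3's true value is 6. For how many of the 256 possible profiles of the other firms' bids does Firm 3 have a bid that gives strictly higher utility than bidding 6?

8

Others bid (5, 5, 5, 14): truth gives 0; bid 14 gives 1 > 0. Violating.
Others bid (5, 5, 5, 15): truth gives 0; bid 15 gives 1 > 0. Violating.
Others bid (5, 5, 14, 5): truth gives 0; bid 14 gives 1 > 0. Violating.
Others bid (5, 5, 15, 5): truth gives 0; bid 15 gives 1 > 0. Violating.
Others bid (5, 5, 5, 5): truth gives 1; no alternative beats it.
Others bid (5, 5, 5, 6): truth gives 1; no alternative beats it.
(Checking all 256 profiles: 8 have a profitable deviation, 248 do not.)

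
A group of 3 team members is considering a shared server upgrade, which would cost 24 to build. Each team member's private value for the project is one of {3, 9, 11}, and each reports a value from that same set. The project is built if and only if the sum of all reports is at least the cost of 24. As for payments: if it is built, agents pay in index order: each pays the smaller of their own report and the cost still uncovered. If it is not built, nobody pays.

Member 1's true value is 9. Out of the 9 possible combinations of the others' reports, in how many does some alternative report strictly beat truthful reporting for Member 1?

Others report (11, 11): truth gives 0; report 3 gives 6 > 0. Violating.
Others report (3, 3): truth gives 0; no alternative beats it.
Others report (3, 9): truth gives 0; no alternative beats it.
(Checking all 9 profiles: 1 has a profitable deviation, 8 do not.)

1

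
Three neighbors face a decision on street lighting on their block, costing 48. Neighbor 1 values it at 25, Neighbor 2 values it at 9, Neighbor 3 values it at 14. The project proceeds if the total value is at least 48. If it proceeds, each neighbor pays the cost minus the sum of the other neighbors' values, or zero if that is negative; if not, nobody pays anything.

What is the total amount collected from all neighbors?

Total value 48 ≥ cost 48, so it is built.
Neighbor 1: others sum to 23; max(0, 48 - 23) = 25.
Neighbor 2: others sum to 39; max(0, 48 - 39) = 9.
Neighbor 3: others sum to 34; max(0, 48 - 34) = 14.
Total collected = 25 + 9 + 14 = 48.

48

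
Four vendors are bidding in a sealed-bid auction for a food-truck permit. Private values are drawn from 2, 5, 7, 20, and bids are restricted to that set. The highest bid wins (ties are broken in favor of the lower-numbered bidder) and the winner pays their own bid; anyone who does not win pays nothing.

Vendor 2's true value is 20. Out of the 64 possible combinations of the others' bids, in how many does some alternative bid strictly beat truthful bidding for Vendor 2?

Others bid (2, 2, 2): truth gives 0; bid 5 gives 15 > 0. Violating.
Others bid (2, 2, 5): truth gives 0; bid 5 gives 15 > 0. Violating.
Others bid (2, 2, 7): truth gives 0; bid 7 gives 13 > 0. Violating.
Others bid (2, 5, 2): truth gives 0; bid 5 gives 15 > 0. Violating.
Others bid (2, 2, 20): truth gives 0; no alternative beats it.
Others bid (2, 5, 20): truth gives 0; no alternative beats it.
(Checking all 64 profiles: 18 have a profitable deviation, 46 do not.)

18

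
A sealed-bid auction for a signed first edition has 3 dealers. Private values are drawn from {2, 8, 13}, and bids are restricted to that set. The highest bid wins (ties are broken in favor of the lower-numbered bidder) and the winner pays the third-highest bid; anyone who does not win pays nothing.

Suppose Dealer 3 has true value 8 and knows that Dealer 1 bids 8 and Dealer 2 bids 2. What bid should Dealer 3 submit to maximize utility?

13

Bid 2: loses, pays 0, utility 0.
Bid 8: loses, pays 0, utility 0.
Bid 13: wins, pays 2, utility 8 - 2 = 6.
The best choice is 13 with utility 6.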